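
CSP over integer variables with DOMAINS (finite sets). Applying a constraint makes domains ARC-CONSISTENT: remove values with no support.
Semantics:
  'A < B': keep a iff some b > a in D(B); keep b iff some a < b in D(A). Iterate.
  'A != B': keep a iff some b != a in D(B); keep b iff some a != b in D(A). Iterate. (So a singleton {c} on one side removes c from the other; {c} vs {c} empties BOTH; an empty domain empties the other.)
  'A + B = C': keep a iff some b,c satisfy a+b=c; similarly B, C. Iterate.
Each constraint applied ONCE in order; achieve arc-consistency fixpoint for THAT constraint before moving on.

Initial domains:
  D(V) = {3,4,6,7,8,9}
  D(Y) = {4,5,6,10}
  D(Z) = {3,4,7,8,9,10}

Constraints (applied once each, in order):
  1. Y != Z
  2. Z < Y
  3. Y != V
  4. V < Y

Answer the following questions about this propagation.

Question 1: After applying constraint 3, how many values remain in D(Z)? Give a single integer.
Constraint 1 (Y != Z) on D(Y)={4,5,6,10} D(Z)={3,4,7,8,9,10}: no change
Constraint 2 (Z < Y) on D(Z)={3,4,7,8,9,10} D(Y)={4,5,6,10}: Z {3,4,7,8,9,10}->{3,4,7,8,9}
Constraint 3 (Y != V) on D(Y)={4,5,6,10} D(V)={3,4,6,7,8,9}: no change
So after constraint 3: D(Z)={3,4,7,8,9}, size = 5

Answer: 5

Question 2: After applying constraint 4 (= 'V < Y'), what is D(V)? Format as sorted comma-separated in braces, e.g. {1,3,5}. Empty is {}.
Constraint 1 (Y != Z) on D(Y)={4,5,6,10} D(Z)={3,4,7,8,9,10}: no change
Constraint 2 (Z < Y) on D(Z)={3,4,7,8,9,10} D(Y)={4,5,6,10}: Z {3,4,7,8,9,10}->{3,4,7,8,9}
Constraint 3 (Y != V) on D(Y)={4,5,6,10} D(V)={3,4,6,7,8,9}: no change
Constraint 4 (V < Y) on D(V)={3,4,6,7,8,9} D(Y)={4,5,6,10}: no change
So after constraint 4: D(V) = {3,4,6,7,8,9}

Answer: {3,4,6,7,8,9}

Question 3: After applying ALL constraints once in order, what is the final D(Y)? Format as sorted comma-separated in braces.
Constraint 1 (Y != Z) on D(Y)={4,5,6,10} D(Z)={3,4,7,8,9,10}: no change
Constraint 2 (Z < Y) on D(Z)={3,4,7,8,9,10} D(Y)={4,5,6,10}: Z {3,4,7,8,9,10}->{3,4,7,8,9}
Constraint 3 (Y != V) on D(Y)={4,5,6,10} D(V)={3,4,6,7,8,9}: no change
Constraint 4 (V < Y) on D(V)={3,4,6,7,8,9} D(Y)={4,5,6,10}: no change
So after all 4 constraints: D(Y) = {4,5,6,10}

Answer: {4,5,6,10}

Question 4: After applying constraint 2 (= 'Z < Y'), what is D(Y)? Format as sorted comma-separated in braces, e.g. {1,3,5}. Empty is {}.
Answer: {4,5,6,10}

Derivation:
Constraint 1 (Y != Z) on D(Y)={4,5,6,10} D(Z)={3,4,7,8,9,10}: no change
Constraint 2 (Z < Y) on D(Z)={3,4,7,8,9,10} D(Y)={4,5,6,10}: Z {3,4,7,8,9,10}->{3,4,7,8,9}
So after constraint 2: D(Y) = {4,5,6,10}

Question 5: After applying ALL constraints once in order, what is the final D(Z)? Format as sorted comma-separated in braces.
Constraint 1 (Y != Z) on D(Y)={4,5,6,10} D(Z)={3,4,7,8,9,10}: no change
Constraint 2 (Z < Y) on D(Z)={3,4,7,8,9,10} D(Y)={4,5,6,10}: Z {3,4,7,8,9,10}->{3,4,7,8,9}
Constraint 3 (Y != V) on D(Y)={4,5,6,10} D(V)={3,4,6,7,8,9}: no change
Constraint 4 (V < Y) on D(V)={3,4,6,7,8,9} D(Y)={4,5,6,10}: no change
So after all 4 constraints: D(Z) = {3,4,7,8,9}

Answer: {3,4,7,8,9}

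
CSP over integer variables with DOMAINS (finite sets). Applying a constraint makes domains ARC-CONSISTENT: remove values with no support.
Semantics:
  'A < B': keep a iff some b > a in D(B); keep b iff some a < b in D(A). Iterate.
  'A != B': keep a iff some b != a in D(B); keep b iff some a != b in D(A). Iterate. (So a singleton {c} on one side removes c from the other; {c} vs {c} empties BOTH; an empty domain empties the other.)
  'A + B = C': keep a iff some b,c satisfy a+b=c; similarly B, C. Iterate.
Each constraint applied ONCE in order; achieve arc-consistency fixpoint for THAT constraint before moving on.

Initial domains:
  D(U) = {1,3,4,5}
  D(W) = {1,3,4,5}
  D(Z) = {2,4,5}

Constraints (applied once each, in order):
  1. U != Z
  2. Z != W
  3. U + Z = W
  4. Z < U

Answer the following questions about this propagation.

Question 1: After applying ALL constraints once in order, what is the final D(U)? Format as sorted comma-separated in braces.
Constraint 1 (U != Z) on D(U)={1,3,4,5} D(Z)={2,4,5}: no change
Constraint 2 (Z != W) on D(Z)={2,4,5} D(W)={1,3,4,5}: no change
Constraint 3 (U + Z = W) on D(U)={1,3,4,5} D(Z)={2,4,5} D(W)={1,3,4,5}: U {1,3,4,5}->{1,3}; Z {2,4,5}->{2,4}; W {1,3,4,5}->{3,5}
Constraint 4 (Z < U) on D(Z)={2,4} D(U)={1,3}: Z {2,4}->{2}; U {1,3}->{3}
So after all 4 constraints: D(U) = {3}

Answer: {3}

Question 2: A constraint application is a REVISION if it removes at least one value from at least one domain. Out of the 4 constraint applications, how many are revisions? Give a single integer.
Constraint 1 (U != Z) on D(U)={1,3,4,5} D(Z)={2,4,5}: no change => not a revision
Constraint 2 (Z != W) on D(Z)={2,4,5} D(W)={1,3,4,5}: no change => not a revision
Constraint 3 (U + Z = W) on D(U)={1,3,4,5} D(Z)={2,4,5} D(W)={1,3,4,5}: U {1,3,4,5}->{1,3}; Z {2,4,5}->{2,4}; W {1,3,4,5}->{3,5} => REVISION
Constraint 4 (Z < U) on D(Z)={2,4} D(U)={1,3}: Z {2,4}->{2}; U {1,3}->{3} => REVISION
Total revisions = 2

Answer: 2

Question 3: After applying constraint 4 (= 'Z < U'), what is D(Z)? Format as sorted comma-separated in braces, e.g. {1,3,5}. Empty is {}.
Constraint 1 (U != Z) on D(U)={1,3,4,5} D(Z)={2,4,5}: no change
Constraint 2 (Z != W) on D(Z)={2,4,5} D(W)={1,3,4,5}: no change
Constraint 3 (U + Z = W) on D(U)={1,3,4,5} D(Z)={2,4,5} D(W)={1,3,4,5}: U {1,3,4,5}->{1,3}; Z {2,4,5}->{2,4}; W {1,3,4,5}->{3,5}
Constraint 4 (Z < U) on D(Z)={2,4} D(U)={1,3}: Z {2,4}->{2}; U {1,3}->{3}
So after constraint 4: D(Z) = {2}

Answer: {2}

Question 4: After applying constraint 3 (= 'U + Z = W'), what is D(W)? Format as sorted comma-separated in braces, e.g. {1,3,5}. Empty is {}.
Constraint 1 (U != Z) on D(U)={1,3,4,5} D(Z)={2,4,5}: no change
Constraint 2 (Z != W) on D(Z)={2,4,5} D(W)={1,3,4,5}: no change
Constraint 3 (U + Z = W) on D(U)={1,3,4,5} D(Z)={2,4,5} D(W)={1,3,4,5}: U {1,3,4,5}->{1,3}; Z {2,4,5}->{2,4}; W {1,3,4,5}->{3,5}
So after constraint 3: D(W) = {3,5}

Answer: {3,5}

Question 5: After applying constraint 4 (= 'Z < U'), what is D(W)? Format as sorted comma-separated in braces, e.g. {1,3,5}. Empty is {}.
Constraint 1 (U != Z) on D(U)={1,3,4,5} D(Z)={2,4,5}: no change
Constraint 2 (Z != W) on D(Z)={2,4,5} D(W)={1,3,4,5}: no change
Constraint 3 (U + Z = W) on D(U)={1,3,4,5} D(Z)={2,4,5} D(W)={1,3,4,5}: U {1,3,4,5}->{1,3}; Z {2,4,5}->{2,4}; W {1,3,4,5}->{3,5}
Constraint 4 (Z < U) on D(Z)={2,4} D(U)={1,3}: Z {2,4}->{2}; U {1,3}->{3}
So after constraint 4: D(W) = {3,5}

Answer: {3,5}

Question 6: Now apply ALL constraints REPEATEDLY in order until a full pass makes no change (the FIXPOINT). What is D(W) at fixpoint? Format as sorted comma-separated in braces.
Answer: {5}

Derivation:
pass 0 (initial): D(W)={1,3,4,5}
pass 1: U {1,3,4,5}->{3}; W {1,3,4,5}->{3,5}; Z {2,4,5}->{2}
pass 2: W {3,5}->{5}
pass 3: no change
Fixpoint after 3 passes: D(W) = {5}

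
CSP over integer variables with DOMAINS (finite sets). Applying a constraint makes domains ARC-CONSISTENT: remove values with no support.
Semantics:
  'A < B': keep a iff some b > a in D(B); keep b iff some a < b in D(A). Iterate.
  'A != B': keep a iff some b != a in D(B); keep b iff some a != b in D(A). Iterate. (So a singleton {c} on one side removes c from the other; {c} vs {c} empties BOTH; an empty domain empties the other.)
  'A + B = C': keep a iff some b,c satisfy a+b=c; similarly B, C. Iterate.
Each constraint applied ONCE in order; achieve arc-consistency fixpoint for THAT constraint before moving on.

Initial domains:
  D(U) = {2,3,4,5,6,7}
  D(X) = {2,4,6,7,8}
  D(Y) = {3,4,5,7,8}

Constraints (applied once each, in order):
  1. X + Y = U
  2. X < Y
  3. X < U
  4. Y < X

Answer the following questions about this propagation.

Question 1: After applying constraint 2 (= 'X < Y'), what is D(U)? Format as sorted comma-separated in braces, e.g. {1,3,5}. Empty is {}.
Answer: {5,6,7}

Derivation:
Constraint 1 (X + Y = U) on D(X)={2,4,6,7,8} D(Y)={3,4,5,7,8} D(U)={2,3,4,5,6,7}: X {2,4,6,7,8}->{2,4}; Y {3,4,5,7,8}->{3,4,5}; U {2,3,4,5,6,7}->{5,6,7}
Constraint 2 (X < Y) on D(X)={2,4} D(Y)={3,4,5}: no change
So after constraint 2: D(U) = {5,6,7}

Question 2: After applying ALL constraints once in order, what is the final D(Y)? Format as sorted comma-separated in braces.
Constraint 1 (X + Y = U) on D(X)={2,4,6,7,8} D(Y)={3,4,5,7,8} D(U)={2,3,4,5,6,7}: X {2,4,6,7,8}->{2,4}; Y {3,4,5,7,8}->{3,4,5}; U {2,3,4,5,6,7}->{5,6,7}
Constraint 2 (X < Y) on D(X)={2,4} D(Y)={3,4,5}: no change
Constraint 3 (X < U) on D(X)={2,4} D(U)={5,6,7}: no change
Constraint 4 (Y < X) on D(Y)={3,4,5} D(X)={2,4}: Y {3,4,5}->{3}; X {2,4}->{4}
So after all 4 constraints: D(Y) = {3}

Answer: {3}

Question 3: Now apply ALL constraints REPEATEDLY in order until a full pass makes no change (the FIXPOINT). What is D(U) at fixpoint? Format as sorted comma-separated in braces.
pass 0 (initial): D(U)={2,3,4,5,6,7}
pass 1: U {2,3,4,5,6,7}->{5,6,7}; X {2,4,6,7,8}->{4}; Y {3,4,5,7,8}->{3}
pass 2: U {5,6,7}->{}; X {4}->{}; Y {3}->{}
pass 3: no change
Fixpoint after 3 passes: D(U) = {}

Answer: {}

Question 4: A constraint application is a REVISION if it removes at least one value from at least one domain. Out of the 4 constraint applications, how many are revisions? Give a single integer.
Answer: 2

Derivation:
Constraint 1 (X + Y = U) on D(X)={2,4,6,7,8} D(Y)={3,4,5,7,8} D(U)={2,3,4,5,6,7}: X {2,4,6,7,8}->{2,4}; Y {3,4,5,7,8}->{3,4,5}; U {2,3,4,5,6,7}->{5,6,7} => REVISION
Constraint 2 (X < Y) on D(X)={2,4} D(Y)={3,4,5}: no change => not a revision
Constraint 3 (X < U) on D(X)={2,4} D(U)={5,6,7}: no change => not a revision
Constraint 4 (Y < X) on D(Y)={3,4,5} D(X)={2,4}: Y {3,4,5}->{3}; X {2,4}->{4} => REVISION
Total revisions = 2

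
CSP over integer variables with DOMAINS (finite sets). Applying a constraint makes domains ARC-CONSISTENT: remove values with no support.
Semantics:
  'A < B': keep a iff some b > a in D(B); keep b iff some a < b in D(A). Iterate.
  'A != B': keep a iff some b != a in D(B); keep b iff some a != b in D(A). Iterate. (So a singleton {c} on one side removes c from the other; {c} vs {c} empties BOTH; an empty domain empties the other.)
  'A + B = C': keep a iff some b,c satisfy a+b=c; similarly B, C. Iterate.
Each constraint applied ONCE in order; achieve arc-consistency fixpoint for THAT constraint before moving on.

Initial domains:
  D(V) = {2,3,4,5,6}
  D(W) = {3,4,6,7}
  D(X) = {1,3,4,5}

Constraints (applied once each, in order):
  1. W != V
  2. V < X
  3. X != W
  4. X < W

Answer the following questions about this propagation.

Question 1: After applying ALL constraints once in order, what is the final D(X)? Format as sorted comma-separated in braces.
Constraint 1 (W != V) on D(W)={3,4,6,7} D(V)={2,3,4,5,6}: no change
Constraint 2 (V < X) on D(V)={2,3,4,5,6} D(X)={1,3,4,5}: V {2,3,4,5,6}->{2,3,4}; X {1,3,4,5}->{3,4,5}
Constraint 3 (X != W) on D(X)={3,4,5} D(W)={3,4,6,7}: no change
Constraint 4 (X < W) on D(X)={3,4,5} D(W)={3,4,6,7}: W {3,4,6,7}->{4,6,7}
So after all 4 constraints: D(X) = {3,4,5}

Answer: {3,4,5}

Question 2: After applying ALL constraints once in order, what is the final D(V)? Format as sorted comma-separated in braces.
Constraint 1 (W != V) on D(W)={3,4,6,7} D(V)={2,3,4,5,6}: no change
Constraint 2 (V < X) on D(V)={2,3,4,5,6} D(X)={1,3,4,5}: V {2,3,4,5,6}->{2,3,4}; X {1,3,4,5}->{3,4,5}
Constraint 3 (X != W) on D(X)={3,4,5} D(W)={3,4,6,7}: no change
Constraint 4 (X < W) on D(X)={3,4,5} D(W)={3,4,6,7}: W {3,4,6,7}->{4,6,7}
So after all 4 constraints: D(V) = {2,3,4}

Answer: {2,3,4}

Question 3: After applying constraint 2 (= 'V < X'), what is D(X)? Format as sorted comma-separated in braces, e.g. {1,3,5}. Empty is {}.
Answer: {3,4,5}

Derivation:
Constraint 1 (W != V) on D(W)={3,4,6,7} D(V)={2,3,4,5,6}: no change
Constraint 2 (V < X) on D(V)={2,3,4,5,6} D(X)={1,3,4,5}: V {2,3,4,5,6}->{2,3,4}; X {1,3,4,5}->{3,4,5}
So after constraint 2: D(X) = {3,4,5}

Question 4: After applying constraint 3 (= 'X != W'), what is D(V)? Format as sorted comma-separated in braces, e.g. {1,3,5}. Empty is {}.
Constraint 1 (W != V) on D(W)={3,4,6,7} D(V)={2,3,4,5,6}: no change
Constraint 2 (V < X) on D(V)={2,3,4,5,6} D(X)={1,3,4,5}: V {2,3,4,5,6}->{2,3,4}; X {1,3,4,5}->{3,4,5}
Constraint 3 (X != W) on D(X)={3,4,5} D(W)={3,4,6,7}: no change
So after constraint 3: D(V) = {2,3,4}

Answer: {2,3,4}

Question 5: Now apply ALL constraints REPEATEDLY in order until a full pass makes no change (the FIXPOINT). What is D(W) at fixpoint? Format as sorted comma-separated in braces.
Answer: {4,6,7}

Derivation:
pass 0 (initial): D(W)={3,4,6,7}
pass 1: V {2,3,4,5,6}->{2,3,4}; W {3,4,6,7}->{4,6,7}; X {1,3,4,5}->{3,4,5}
pass 2: no change
Fixpoint after 2 passes: D(W) = {4,6,7}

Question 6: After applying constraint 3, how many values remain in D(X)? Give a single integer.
Answer: 3

Derivation:
Constraint 1 (W != V) on D(W)={3,4,6,7} D(V)={2,3,4,5,6}: no change
Constraint 2 (V < X) on D(V)={2,3,4,5,6} D(X)={1,3,4,5}: V {2,3,4,5,6}->{2,3,4}; X {1,3,4,5}->{3,4,5}
Constraint 3 (X != W) on D(X)={3,4,5} D(W)={3,4,6,7}: no change
So after constraint 3: D(X)={3,4,5}, size = 3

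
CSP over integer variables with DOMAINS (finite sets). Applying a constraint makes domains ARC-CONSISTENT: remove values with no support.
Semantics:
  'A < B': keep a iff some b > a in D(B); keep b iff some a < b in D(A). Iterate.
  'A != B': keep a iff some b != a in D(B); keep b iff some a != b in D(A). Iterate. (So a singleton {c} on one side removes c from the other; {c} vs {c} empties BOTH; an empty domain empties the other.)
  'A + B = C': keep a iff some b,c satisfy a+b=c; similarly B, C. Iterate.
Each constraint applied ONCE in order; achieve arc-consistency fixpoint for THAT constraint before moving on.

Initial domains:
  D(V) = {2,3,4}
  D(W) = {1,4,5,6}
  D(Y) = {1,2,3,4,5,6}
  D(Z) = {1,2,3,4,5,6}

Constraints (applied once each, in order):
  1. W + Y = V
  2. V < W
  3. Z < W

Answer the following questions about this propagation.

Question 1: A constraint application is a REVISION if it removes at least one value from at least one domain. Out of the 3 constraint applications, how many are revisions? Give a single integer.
Answer: 3

Derivation:
Constraint 1 (W + Y = V) on D(W)={1,4,5,6} D(Y)={1,2,3,4,5,6} D(V)={2,3,4}: W {1,4,5,6}->{1}; Y {1,2,3,4,5,6}->{1,2,3} => REVISION
Constraint 2 (V < W) on D(V)={2,3,4} D(W)={1}: V {2,3,4}->{}; W {1}->{} => REVISION
Constraint 3 (Z < W) on D(Z)={1,2,3,4,5,6} D(W)={}: Z {1,2,3,4,5,6}->{} => REVISION
Total revisions = 3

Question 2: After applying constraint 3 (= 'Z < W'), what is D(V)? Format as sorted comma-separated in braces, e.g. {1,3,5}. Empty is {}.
Constraint 1 (W + Y = V) on D(W)={1,4,5,6} D(Y)={1,2,3,4,5,6} D(V)={2,3,4}: W {1,4,5,6}->{1}; Y {1,2,3,4,5,6}->{1,2,3}
Constraint 2 (V < W) on D(V)={2,3,4} D(W)={1}: V {2,3,4}->{}; W {1}->{}
Constraint 3 (Z < W) on D(Z)={1,2,3,4,5,6} D(W)={}: Z {1,2,3,4,5,6}->{}
So after constraint 3: D(V) = {}

Answer: {}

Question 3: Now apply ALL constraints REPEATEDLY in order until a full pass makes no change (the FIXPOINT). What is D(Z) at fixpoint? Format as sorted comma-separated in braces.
Answer: {}

Derivation:
pass 0 (initial): D(Z)={1,2,3,4,5,6}
pass 1: V {2,3,4}->{}; W {1,4,5,6}->{}; Y {1,2,3,4,5,6}->{1,2,3}; Z {1,2,3,4,5,6}->{}
pass 2: Y {1,2,3}->{}
pass 3: no change
Fixpoint after 3 passes: D(Z) = {}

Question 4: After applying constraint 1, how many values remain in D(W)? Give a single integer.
Constraint 1 (W + Y = V) on D(W)={1,4,5,6} D(Y)={1,2,3,4,5,6} D(V)={2,3,4}: W {1,4,5,6}->{1}; Y {1,2,3,4,5,6}->{1,2,3}
So after constraint 1: D(W)={1}, size = 1

Answer: 1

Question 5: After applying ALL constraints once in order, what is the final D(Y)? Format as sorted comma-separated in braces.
Constraint 1 (W + Y = V) on D(W)={1,4,5,6} D(Y)={1,2,3,4,5,6} D(V)={2,3,4}: W {1,4,5,6}->{1}; Y {1,2,3,4,5,6}->{1,2,3}
Constraint 2 (V < W) on D(V)={2,3,4} D(W)={1}: V {2,3,4}->{}; W {1}->{}
Constraint 3 (Z < W) on D(Z)={1,2,3,4,5,6} D(W)={}: Z {1,2,3,4,5,6}->{}
So after all 3 constraints: D(Y) = {1,2,3}

Answer: {1,2,3}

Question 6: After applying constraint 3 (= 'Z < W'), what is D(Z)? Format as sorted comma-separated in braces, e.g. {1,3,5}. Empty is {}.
Answer: {}

Derivation:
Constraint 1 (W + Y = V) on D(W)={1,4,5,6} D(Y)={1,2,3,4,5,6} D(V)={2,3,4}: W {1,4,5,6}->{1}; Y {1,2,3,4,5,6}->{1,2,3}
Constraint 2 (V < W) on D(V)={2,3,4} D(W)={1}: V {2,3,4}->{}; W {1}->{}
Constraint 3 (Z < W) on D(Z)={1,2,3,4,5,6} D(W)={}: Z {1,2,3,4,5,6}->{}
So after constraint 3: D(Z) = {}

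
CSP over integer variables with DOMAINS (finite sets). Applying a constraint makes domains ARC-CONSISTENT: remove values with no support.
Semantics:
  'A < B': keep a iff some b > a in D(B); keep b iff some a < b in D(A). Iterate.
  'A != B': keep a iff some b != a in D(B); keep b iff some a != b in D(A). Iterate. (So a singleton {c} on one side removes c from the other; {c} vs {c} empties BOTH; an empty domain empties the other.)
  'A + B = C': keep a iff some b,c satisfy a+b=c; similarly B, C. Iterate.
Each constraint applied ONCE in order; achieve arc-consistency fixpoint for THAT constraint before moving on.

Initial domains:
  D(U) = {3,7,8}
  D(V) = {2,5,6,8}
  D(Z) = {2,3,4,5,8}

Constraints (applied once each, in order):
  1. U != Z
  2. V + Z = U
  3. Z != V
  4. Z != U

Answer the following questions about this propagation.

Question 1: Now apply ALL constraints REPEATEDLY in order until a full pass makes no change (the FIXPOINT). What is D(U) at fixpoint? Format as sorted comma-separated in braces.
pass 0 (initial): D(U)={3,7,8}
pass 1: U {3,7,8}->{7,8}; V {2,5,6,8}->{2,5,6}; Z {2,3,4,5,8}->{2,3,5}
pass 2: no change
Fixpoint after 2 passes: D(U) = {7,8}

Answer: {7,8}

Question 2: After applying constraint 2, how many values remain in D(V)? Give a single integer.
Answer: 3

Derivation:
Constraint 1 (U != Z) on D(U)={3,7,8} D(Z)={2,3,4,5,8}: no change
Constraint 2 (V + Z = U) on D(V)={2,5,6,8} D(Z)={2,3,4,5,8} D(U)={3,7,8}: V {2,5,6,8}->{2,5,6}; Z {2,3,4,5,8}->{2,3,5}; U {3,7,8}->{7,8}
So after constraint 2: D(V)={2,5,6}, size = 3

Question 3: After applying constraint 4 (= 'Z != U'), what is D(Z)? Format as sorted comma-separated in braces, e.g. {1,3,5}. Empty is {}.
Constraint 1 (U != Z) on D(U)={3,7,8} D(Z)={2,3,4,5,8}: no change
Constraint 2 (V + Z = U) on D(V)={2,5,6,8} D(Z)={2,3,4,5,8} D(U)={3,7,8}: V {2,5,6,8}->{2,5,6}; Z {2,3,4,5,8}->{2,3,5}; U {3,7,8}->{7,8}
Constraint 3 (Z != V) on D(Z)={2,3,5} D(V)={2,5,6}: no change
Constraint 4 (Z != U) on D(Z)={2,3,5} D(U)={7,8}: no change
So after constraint 4: D(Z) = {2,3,5}

Answer: {2,3,5}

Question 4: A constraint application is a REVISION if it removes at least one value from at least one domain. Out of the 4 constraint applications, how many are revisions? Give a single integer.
Constraint 1 (U != Z) on D(U)={3,7,8} D(Z)={2,3,4,5,8}: no change => not a revision
Constraint 2 (V + Z = U) on D(V)={2,5,6,8} D(Z)={2,3,4,5,8} D(U)={3,7,8}: V {2,5,6,8}->{2,5,6}; Z {2,3,4,5,8}->{2,3,5}; U {3,7,8}->{7,8} => REVISION
Constraint 3 (Z != V) on D(Z)={2,3,5} D(V)={2,5,6}: no change => not a revision
Constraint 4 (Z != U) on D(Z)={2,3,5} D(U)={7,8}: no change => not a revision
Total revisions = 1

Answer: 1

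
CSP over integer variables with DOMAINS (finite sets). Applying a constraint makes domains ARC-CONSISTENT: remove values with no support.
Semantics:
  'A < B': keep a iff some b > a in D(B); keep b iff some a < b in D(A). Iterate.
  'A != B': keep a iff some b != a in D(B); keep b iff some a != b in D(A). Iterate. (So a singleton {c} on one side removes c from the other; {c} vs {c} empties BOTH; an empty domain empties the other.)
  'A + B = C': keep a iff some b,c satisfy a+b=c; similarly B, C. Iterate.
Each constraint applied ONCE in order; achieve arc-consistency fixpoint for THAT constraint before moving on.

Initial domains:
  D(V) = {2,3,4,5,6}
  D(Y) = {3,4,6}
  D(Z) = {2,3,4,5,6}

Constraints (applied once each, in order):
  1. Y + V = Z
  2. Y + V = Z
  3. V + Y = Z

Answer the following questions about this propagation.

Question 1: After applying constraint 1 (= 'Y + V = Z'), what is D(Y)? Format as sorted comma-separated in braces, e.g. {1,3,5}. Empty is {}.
Constraint 1 (Y + V = Z) on D(Y)={3,4,6} D(V)={2,3,4,5,6} D(Z)={2,3,4,5,6}: Y {3,4,6}->{3,4}; V {2,3,4,5,6}->{2,3}; Z {2,3,4,5,6}->{5,6}
So after constraint 1: D(Y) = {3,4}

Answer: {3,4}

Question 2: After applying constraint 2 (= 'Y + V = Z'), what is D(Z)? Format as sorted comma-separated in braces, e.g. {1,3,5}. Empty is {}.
Constraint 1 (Y + V = Z) on D(Y)={3,4,6} D(V)={2,3,4,5,6} D(Z)={2,3,4,5,6}: Y {3,4,6}->{3,4}; V {2,3,4,5,6}->{2,3}; Z {2,3,4,5,6}->{5,6}
Constraint 2 (Y + V = Z) on D(Y)={3,4} D(V)={2,3} D(Z)={5,6}: no change
So after constraint 2: D(Z) = {5,6}

Answer: {5,6}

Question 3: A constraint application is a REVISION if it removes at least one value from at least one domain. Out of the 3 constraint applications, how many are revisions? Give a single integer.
Answer: 1

Derivation:
Constraint 1 (Y + V = Z) on D(Y)={3,4,6} D(V)={2,3,4,5,6} D(Z)={2,3,4,5,6}: Y {3,4,6}->{3,4}; V {2,3,4,5,6}->{2,3}; Z {2,3,4,5,6}->{5,6} => REVISION
Constraint 2 (Y + V = Z) on D(Y)={3,4} D(V)={2,3} D(Z)={5,6}: no change => not a revision
Constraint 3 (V + Y = Z) on D(V)={2,3} D(Y)={3,4} D(Z)={5,6}: no change => not a revision
Total revisions = 1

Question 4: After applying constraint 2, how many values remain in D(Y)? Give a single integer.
Constraint 1 (Y + V = Z) on D(Y)={3,4,6} D(V)={2,3,4,5,6} D(Z)={2,3,4,5,6}: Y {3,4,6}->{3,4}; V {2,3,4,5,6}->{2,3}; Z {2,3,4,5,6}->{5,6}
Constraint 2 (Y + V = Z) on D(Y)={3,4} D(V)={2,3} D(Z)={5,6}: no change
So after constraint 2: D(Y)={3,4}, size = 2

Answer: 2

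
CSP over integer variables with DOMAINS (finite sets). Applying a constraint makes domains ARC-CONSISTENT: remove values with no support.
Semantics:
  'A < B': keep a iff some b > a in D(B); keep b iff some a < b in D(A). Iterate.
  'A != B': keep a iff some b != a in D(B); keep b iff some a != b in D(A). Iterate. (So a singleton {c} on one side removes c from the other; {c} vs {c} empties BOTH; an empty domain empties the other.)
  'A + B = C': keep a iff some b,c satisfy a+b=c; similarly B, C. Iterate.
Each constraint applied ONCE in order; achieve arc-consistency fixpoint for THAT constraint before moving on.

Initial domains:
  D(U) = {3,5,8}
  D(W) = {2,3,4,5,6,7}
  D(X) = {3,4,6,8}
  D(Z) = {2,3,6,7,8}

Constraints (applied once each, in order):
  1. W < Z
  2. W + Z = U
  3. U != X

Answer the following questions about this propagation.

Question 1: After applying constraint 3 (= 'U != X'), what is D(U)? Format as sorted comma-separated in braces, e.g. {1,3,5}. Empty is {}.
Constraint 1 (W < Z) on D(W)={2,3,4,5,6,7} D(Z)={2,3,6,7,8}: Z {2,3,6,7,8}->{3,6,7,8}
Constraint 2 (W + Z = U) on D(W)={2,3,4,5,6,7} D(Z)={3,6,7,8} D(U)={3,5,8}: W {2,3,4,5,6,7}->{2,5}; Z {3,6,7,8}->{3,6}; U {3,5,8}->{5,8}
Constraint 3 (U != X) on D(U)={5,8} D(X)={3,4,6,8}: no change
So after constraint 3: D(U) = {5,8}

Answer: {5,8}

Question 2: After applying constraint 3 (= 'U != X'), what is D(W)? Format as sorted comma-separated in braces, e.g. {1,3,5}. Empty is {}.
Constraint 1 (W < Z) on D(W)={2,3,4,5,6,7} D(Z)={2,3,6,7,8}: Z {2,3,6,7,8}->{3,6,7,8}
Constraint 2 (W + Z = U) on D(W)={2,3,4,5,6,7} D(Z)={3,6,7,8} D(U)={3,5,8}: W {2,3,4,5,6,7}->{2,5}; Z {3,6,7,8}->{3,6}; U {3,5,8}->{5,8}
Constraint 3 (U != X) on D(U)={5,8} D(X)={3,4,6,8}: no change
So after constraint 3: D(W) = {2,5}

Answer: {2,5}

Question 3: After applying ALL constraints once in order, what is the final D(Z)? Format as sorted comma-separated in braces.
Constraint 1 (W < Z) on D(W)={2,3,4,5,6,7} D(Z)={2,3,6,7,8}: Z {2,3,6,7,8}->{3,6,7,8}
Constraint 2 (W + Z = U) on D(W)={2,3,4,5,6,7} D(Z)={3,6,7,8} D(U)={3,5,8}: W {2,3,4,5,6,7}->{2,5}; Z {3,6,7,8}->{3,6}; U {3,5,8}->{5,8}
Constraint 3 (U != X) on D(U)={5,8} D(X)={3,4,6,8}: no change
So after all 3 constraints: D(Z) = {3,6}

Answer: {3,6}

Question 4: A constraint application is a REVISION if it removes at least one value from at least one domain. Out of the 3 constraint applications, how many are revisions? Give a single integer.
Constraint 1 (W < Z) on D(W)={2,3,4,5,6,7} D(Z)={2,3,6,7,8}: Z {2,3,6,7,8}->{3,6,7,8} => REVISION
Constraint 2 (W + Z = U) on D(W)={2,3,4,5,6,7} D(Z)={3,6,7,8} D(U)={3,5,8}: W {2,3,4,5,6,7}->{2,5}; Z {3,6,7,8}->{3,6}; U {3,5,8}->{5,8} => REVISION
Constraint 3 (U != X) on D(U)={5,8} D(X)={3,4,6,8}: no change => not a revision
Total revisions = 2

Answer: 2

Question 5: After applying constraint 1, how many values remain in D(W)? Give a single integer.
Constraint 1 (W < Z) on D(W)={2,3,4,5,6,7} D(Z)={2,3,6,7,8}: Z {2,3,6,7,8}->{3,6,7,8}
So after constraint 1: D(W)={2,3,4,5,6,7}, size = 6

Answer: 6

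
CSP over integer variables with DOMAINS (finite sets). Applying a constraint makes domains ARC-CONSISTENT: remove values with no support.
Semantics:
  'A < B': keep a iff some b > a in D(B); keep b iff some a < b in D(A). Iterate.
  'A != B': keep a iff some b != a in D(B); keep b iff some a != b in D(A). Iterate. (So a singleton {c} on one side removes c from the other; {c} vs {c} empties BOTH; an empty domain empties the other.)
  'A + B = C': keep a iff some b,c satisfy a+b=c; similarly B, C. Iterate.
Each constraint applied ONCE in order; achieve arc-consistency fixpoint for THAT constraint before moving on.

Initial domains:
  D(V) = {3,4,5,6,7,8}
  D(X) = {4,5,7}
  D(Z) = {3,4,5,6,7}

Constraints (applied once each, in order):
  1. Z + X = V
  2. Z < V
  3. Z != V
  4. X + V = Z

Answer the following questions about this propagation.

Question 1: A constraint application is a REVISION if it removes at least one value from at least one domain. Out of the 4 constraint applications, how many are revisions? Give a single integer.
Answer: 2

Derivation:
Constraint 1 (Z + X = V) on D(Z)={3,4,5,6,7} D(X)={4,5,7} D(V)={3,4,5,6,7,8}: Z {3,4,5,6,7}->{3,4}; X {4,5,7}->{4,5}; V {3,4,5,6,7,8}->{7,8} => REVISION
Constraint 2 (Z < V) on D(Z)={3,4} D(V)={7,8}: no change => not a revision
Constraint 3 (Z != V) on D(Z)={3,4} D(V)={7,8}: no change => not a revision
Constraint 4 (X + V = Z) on D(X)={4,5} D(V)={7,8} D(Z)={3,4}: X {4,5}->{}; V {7,8}->{}; Z {3,4}->{} => REVISION
Total revisions = 2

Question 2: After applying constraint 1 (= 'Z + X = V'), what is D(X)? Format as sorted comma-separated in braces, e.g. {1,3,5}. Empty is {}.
Answer: {4,5}

Derivation:
Constraint 1 (Z + X = V) on D(Z)={3,4,5,6,7} D(X)={4,5,7} D(V)={3,4,5,6,7,8}: Z {3,4,5,6,7}->{3,4}; X {4,5,7}->{4,5}; V {3,4,5,6,7,8}->{7,8}
So after constraint 1: D(X) = {4,5}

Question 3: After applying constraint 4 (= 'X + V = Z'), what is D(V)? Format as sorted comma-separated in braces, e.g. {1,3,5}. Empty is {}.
Answer: {}

Derivation:
Constraint 1 (Z + X = V) on D(Z)={3,4,5,6,7} D(X)={4,5,7} D(V)={3,4,5,6,7,8}: Z {3,4,5,6,7}->{3,4}; X {4,5,7}->{4,5}; V {3,4,5,6,7,8}->{7,8}
Constraint 2 (Z < V) on D(Z)={3,4} D(V)={7,8}: no change
Constraint 3 (Z != V) on D(Z)={3,4} D(V)={7,8}: no change
Constraint 4 (X + V = Z) on D(X)={4,5} D(V)={7,8} D(Z)={3,4}: X {4,5}->{}; V {7,8}->{}; Z {3,4}->{}
So after constraint 4: D(V) = {}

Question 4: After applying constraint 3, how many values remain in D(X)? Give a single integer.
Answer: 2

Derivation:
Constraint 1 (Z + X = V) on D(Z)={3,4,5,6,7} D(X)={4,5,7} D(V)={3,4,5,6,7,8}: Z {3,4,5,6,7}->{3,4}; X {4,5,7}->{4,5}; V {3,4,5,6,7,8}->{7,8}
Constraint 2 (Z < V) on D(Z)={3,4} D(V)={7,8}: no change
Constraint 3 (Z != V) on D(Z)={3,4} D(V)={7,8}: no change
So after constraint 3: D(X)={4,5}, size = 2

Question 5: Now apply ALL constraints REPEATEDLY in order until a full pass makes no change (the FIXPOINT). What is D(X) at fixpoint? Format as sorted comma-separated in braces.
pass 0 (initial): D(X)={4,5,7}
pass 1: V {3,4,5,6,7,8}->{}; X {4,5,7}->{}; Z {3,4,5,6,7}->{}
pass 2: no change
Fixpoint after 2 passes: D(X) = {}

Answer: {}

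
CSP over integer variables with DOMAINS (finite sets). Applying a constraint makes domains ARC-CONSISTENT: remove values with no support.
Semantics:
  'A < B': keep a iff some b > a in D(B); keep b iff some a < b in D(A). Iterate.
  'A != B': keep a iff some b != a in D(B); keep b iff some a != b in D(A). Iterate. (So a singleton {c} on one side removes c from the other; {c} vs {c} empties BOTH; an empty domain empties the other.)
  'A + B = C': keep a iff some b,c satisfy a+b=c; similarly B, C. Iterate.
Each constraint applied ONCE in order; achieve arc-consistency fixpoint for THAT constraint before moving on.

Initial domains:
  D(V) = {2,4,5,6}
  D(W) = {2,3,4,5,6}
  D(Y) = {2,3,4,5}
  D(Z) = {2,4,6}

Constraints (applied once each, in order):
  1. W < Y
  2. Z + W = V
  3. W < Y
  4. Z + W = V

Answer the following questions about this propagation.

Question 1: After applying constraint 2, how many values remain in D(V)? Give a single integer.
Constraint 1 (W < Y) on D(W)={2,3,4,5,6} D(Y)={2,3,4,5}: W {2,3,4,5,6}->{2,3,4}; Y {2,3,4,5}->{3,4,5}
Constraint 2 (Z + W = V) on D(Z)={2,4,6} D(W)={2,3,4} D(V)={2,4,5,6}: Z {2,4,6}->{2,4}; V {2,4,5,6}->{4,5,6}
So after constraint 2: D(V)={4,5,6}, size = 3

Answer: 3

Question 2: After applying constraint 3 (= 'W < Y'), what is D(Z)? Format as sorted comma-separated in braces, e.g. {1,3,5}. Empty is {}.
Answer: {2,4}

Derivation:
Constraint 1 (W < Y) on D(W)={2,3,4,5,6} D(Y)={2,3,4,5}: W {2,3,4,5,6}->{2,3,4}; Y {2,3,4,5}->{3,4,5}
Constraint 2 (Z + W = V) on D(Z)={2,4,6} D(W)={2,3,4} D(V)={2,4,5,6}: Z {2,4,6}->{2,4}; V {2,4,5,6}->{4,5,6}
Constraint 3 (W < Y) on D(W)={2,3,4} D(Y)={3,4,5}: no change
So after constraint 3: D(Z) = {2,4}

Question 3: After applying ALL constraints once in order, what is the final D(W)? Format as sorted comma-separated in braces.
Answer: {2,3,4}

Derivation:
Constraint 1 (W < Y) on D(W)={2,3,4,5,6} D(Y)={2,3,4,5}: W {2,3,4,5,6}->{2,3,4}; Y {2,3,4,5}->{3,4,5}
Constraint 2 (Z + W = V) on D(Z)={2,4,6} D(W)={2,3,4} D(V)={2,4,5,6}: Z {2,4,6}->{2,4}; V {2,4,5,6}->{4,5,6}
Constraint 3 (W < Y) on D(W)={2,3,4} D(Y)={3,4,5}: no change
Constraint 4 (Z + W = V) on D(Z)={2,4} D(W)={2,3,4} D(V)={4,5,6}: no change
So after all 4 constraints: D(W) = {2,3,4}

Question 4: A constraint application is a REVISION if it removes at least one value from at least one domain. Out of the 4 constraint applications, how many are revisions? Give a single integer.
Constraint 1 (W < Y) on D(W)={2,3,4,5,6} D(Y)={2,3,4,5}: W {2,3,4,5,6}->{2,3,4}; Y {2,3,4,5}->{3,4,5} => REVISION
Constraint 2 (Z + W = V) on D(Z)={2,4,6} D(W)={2,3,4} D(V)={2,4,5,6}: Z {2,4,6}->{2,4}; V {2,4,5,6}->{4,5,6} => REVISION
Constraint 3 (W < Y) on D(W)={2,3,4} D(Y)={3,4,5}: no change => not a revision
Constraint 4 (Z + W = V) on D(Z)={2,4} D(W)={2,3,4} D(V)={4,5,6}: no change => not a revision
Total revisions = 2

Answer: 2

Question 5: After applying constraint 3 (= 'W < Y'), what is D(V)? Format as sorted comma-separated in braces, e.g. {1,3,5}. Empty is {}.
Answer: {4,5,6}

Derivation:
Constraint 1 (W < Y) on D(W)={2,3,4,5,6} D(Y)={2,3,4,5}: W {2,3,4,5,6}->{2,3,4}; Y {2,3,4,5}->{3,4,5}
Constraint 2 (Z + W = V) on D(Z)={2,4,6} D(W)={2,3,4} D(V)={2,4,5,6}: Z {2,4,6}->{2,4}; V {2,4,5,6}->{4,5,6}
Constraint 3 (W < Y) on D(W)={2,3,4} D(Y)={3,4,5}: no change
So after constraint 3: D(V) = {4,5,6}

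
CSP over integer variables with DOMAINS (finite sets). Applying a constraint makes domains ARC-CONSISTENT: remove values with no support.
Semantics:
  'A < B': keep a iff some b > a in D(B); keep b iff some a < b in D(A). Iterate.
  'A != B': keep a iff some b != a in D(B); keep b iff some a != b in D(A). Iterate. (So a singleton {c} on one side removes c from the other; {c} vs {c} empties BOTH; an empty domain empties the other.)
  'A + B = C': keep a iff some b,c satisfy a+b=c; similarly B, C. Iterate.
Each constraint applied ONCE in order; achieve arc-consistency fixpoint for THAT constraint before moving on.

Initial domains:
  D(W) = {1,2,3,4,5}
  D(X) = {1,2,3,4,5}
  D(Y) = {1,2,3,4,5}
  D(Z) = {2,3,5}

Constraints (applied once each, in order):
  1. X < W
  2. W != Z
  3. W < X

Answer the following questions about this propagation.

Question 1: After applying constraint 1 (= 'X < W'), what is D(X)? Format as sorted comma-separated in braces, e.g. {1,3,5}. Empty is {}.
Answer: {1,2,3,4}

Derivation:
Constraint 1 (X < W) on D(X)={1,2,3,4,5} D(W)={1,2,3,4,5}: X {1,2,3,4,5}->{1,2,3,4}; W {1,2,3,4,5}->{2,3,4,5}
So after constraint 1: D(X) = {1,2,3,4}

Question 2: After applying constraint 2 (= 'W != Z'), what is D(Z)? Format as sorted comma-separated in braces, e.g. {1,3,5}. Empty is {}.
Constraint 1 (X < W) on D(X)={1,2,3,4,5} D(W)={1,2,3,4,5}: X {1,2,3,4,5}->{1,2,3,4}; W {1,2,3,4,5}->{2,3,4,5}
Constraint 2 (W != Z) on D(W)={2,3,4,5} D(Z)={2,3,5}: no change
So after constraint 2: D(Z) = {2,3,5}

Answer: {2,3,5}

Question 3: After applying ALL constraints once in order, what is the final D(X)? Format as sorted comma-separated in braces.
Answer: {3,4}

Derivation:
Constraint 1 (X < W) on D(X)={1,2,3,4,5} D(W)={1,2,3,4,5}: X {1,2,3,4,5}->{1,2,3,4}; W {1,2,3,4,5}->{2,3,4,5}
Constraint 2 (W != Z) on D(W)={2,3,4,5} D(Z)={2,3,5}: no change
Constraint 3 (W < X) on D(W)={2,3,4,5} D(X)={1,2,3,4}: W {2,3,4,5}->{2,3}; X {1,2,3,4}->{3,4}
So after all 3 constraints: D(X) = {3,4}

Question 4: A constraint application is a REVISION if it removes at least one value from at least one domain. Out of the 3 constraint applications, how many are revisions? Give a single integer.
Constraint 1 (X < W) on D(X)={1,2,3,4,5} D(W)={1,2,3,4,5}: X {1,2,3,4,5}->{1,2,3,4}; W {1,2,3,4,5}->{2,3,4,5} => REVISION
Constraint 2 (W != Z) on D(W)={2,3,4,5} D(Z)={2,3,5}: no change => not a revision
Constraint 3 (W < X) on D(W)={2,3,4,5} D(X)={1,2,3,4}: W {2,3,4,5}->{2,3}; X {1,2,3,4}->{3,4} => REVISION
Total revisions = 2

Answer: 2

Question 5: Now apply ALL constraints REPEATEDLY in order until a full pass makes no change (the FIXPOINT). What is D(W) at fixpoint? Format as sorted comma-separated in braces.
pass 0 (initial): D(W)={1,2,3,4,5}
pass 1: W {1,2,3,4,5}->{2,3}; X {1,2,3,4,5}->{3,4}
pass 2: W {2,3}->{}; X {3,4}->{}; Z {2,3,5}->{}
pass 3: no change
Fixpoint after 3 passes: D(W) = {}

Answer: {}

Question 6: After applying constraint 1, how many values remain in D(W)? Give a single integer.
Answer: 4

Derivation:
Constraint 1 (X < W) on D(X)={1,2,3,4,5} D(W)={1,2,3,4,5}: X {1,2,3,4,5}->{1,2,3,4}; W {1,2,3,4,5}->{2,3,4,5}
So after constraint 1: D(W)={2,3,4,5}, size = 4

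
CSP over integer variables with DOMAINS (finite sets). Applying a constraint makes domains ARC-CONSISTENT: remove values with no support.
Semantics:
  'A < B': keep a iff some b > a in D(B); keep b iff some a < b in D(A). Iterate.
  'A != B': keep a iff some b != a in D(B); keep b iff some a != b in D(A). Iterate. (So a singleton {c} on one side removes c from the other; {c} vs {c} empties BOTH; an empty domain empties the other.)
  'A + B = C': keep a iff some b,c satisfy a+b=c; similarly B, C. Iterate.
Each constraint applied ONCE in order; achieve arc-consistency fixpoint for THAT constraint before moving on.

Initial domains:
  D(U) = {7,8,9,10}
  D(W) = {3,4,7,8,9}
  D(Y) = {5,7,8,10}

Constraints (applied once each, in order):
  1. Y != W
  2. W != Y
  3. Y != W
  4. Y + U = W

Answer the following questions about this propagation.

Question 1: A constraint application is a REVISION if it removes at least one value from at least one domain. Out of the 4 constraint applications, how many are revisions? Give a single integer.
Answer: 1

Derivation:
Constraint 1 (Y != W) on D(Y)={5,7,8,10} D(W)={3,4,7,8,9}: no change => not a revision
Constraint 2 (W != Y) on D(W)={3,4,7,8,9} D(Y)={5,7,8,10}: no change => not a revision
Constraint 3 (Y != W) on D(Y)={5,7,8,10} D(W)={3,4,7,8,9}: no change => not a revision
Constraint 4 (Y + U = W) on D(Y)={5,7,8,10} D(U)={7,8,9,10} D(W)={3,4,7,8,9}: Y {5,7,8,10}->{}; U {7,8,9,10}->{}; W {3,4,7,8,9}->{} => REVISION
Total revisions = 1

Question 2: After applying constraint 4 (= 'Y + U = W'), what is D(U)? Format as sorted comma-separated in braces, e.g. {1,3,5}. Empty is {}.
Answer: {}

Derivation:
Constraint 1 (Y != W) on D(Y)={5,7,8,10} D(W)={3,4,7,8,9}: no change
Constraint 2 (W != Y) on D(W)={3,4,7,8,9} D(Y)={5,7,8,10}: no change
Constraint 3 (Y != W) on D(Y)={5,7,8,10} D(W)={3,4,7,8,9}: no change
Constraint 4 (Y + U = W) on D(Y)={5,7,8,10} D(U)={7,8,9,10} D(W)={3,4,7,8,9}: Y {5,7,8,10}->{}; U {7,8,9,10}->{}; W {3,4,7,8,9}->{}
So after constraint 4: D(U) = {}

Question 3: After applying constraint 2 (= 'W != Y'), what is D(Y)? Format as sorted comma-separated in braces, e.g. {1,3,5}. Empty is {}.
Answer: {5,7,8,10}

Derivation:
Constraint 1 (Y != W) on D(Y)={5,7,8,10} D(W)={3,4,7,8,9}: no change
Constraint 2 (W != Y) on D(W)={3,4,7,8,9} D(Y)={5,7,8,10}: no change
So after constraint 2: D(Y) = {5,7,8,10}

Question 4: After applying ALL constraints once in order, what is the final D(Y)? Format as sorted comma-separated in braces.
Answer: {}

Derivation:
Constraint 1 (Y != W) on D(Y)={5,7,8,10} D(W)={3,4,7,8,9}: no change
Constraint 2 (W != Y) on D(W)={3,4,7,8,9} D(Y)={5,7,8,10}: no change
Constraint 3 (Y != W) on D(Y)={5,7,8,10} D(W)={3,4,7,8,9}: no change
Constraint 4 (Y + U = W) on D(Y)={5,7,8,10} D(U)={7,8,9,10} D(W)={3,4,7,8,9}: Y {5,7,8,10}->{}; U {7,8,9,10}->{}; W {3,4,7,8,9}->{}
So after all 4 constraints: D(Y) = {}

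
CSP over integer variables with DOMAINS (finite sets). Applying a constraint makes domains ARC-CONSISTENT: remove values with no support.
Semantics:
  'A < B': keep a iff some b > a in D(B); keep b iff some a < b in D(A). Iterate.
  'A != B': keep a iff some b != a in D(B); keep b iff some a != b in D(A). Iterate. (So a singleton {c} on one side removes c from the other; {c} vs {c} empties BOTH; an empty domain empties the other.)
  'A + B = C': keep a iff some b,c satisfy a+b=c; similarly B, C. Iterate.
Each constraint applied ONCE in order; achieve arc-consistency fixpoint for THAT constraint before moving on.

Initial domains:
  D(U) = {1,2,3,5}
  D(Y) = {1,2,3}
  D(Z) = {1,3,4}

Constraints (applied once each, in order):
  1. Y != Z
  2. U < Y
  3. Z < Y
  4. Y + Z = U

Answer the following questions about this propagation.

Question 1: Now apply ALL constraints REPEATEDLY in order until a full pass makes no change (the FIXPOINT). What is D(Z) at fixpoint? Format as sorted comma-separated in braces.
Answer: {}

Derivation:
pass 0 (initial): D(Z)={1,3,4}
pass 1: U {1,2,3,5}->{}; Y {1,2,3}->{}; Z {1,3,4}->{}
pass 2: no change
Fixpoint after 2 passes: D(Z) = {}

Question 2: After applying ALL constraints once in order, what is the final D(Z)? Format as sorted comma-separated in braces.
Answer: {}

Derivation:
Constraint 1 (Y != Z) on D(Y)={1,2,3} D(Z)={1,3,4}: no change
Constraint 2 (U < Y) on D(U)={1,2,3,5} D(Y)={1,2,3}: U {1,2,3,5}->{1,2}; Y {1,2,3}->{2,3}
Constraint 3 (Z < Y) on D(Z)={1,3,4} D(Y)={2,3}: Z {1,3,4}->{1}
Constraint 4 (Y + Z = U) on D(Y)={2,3} D(Z)={1} D(U)={1,2}: Y {2,3}->{}; Z {1}->{}; U {1,2}->{}
So after all 4 constraints: D(Z) = {}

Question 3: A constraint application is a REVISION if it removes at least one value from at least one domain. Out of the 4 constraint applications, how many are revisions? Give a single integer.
Answer: 3

Derivation:
Constraint 1 (Y != Z) on D(Y)={1,2,3} D(Z)={1,3,4}: no change => not a revision
Constraint 2 (U < Y) on D(U)={1,2,3,5} D(Y)={1,2,3}: U {1,2,3,5}->{1,2}; Y {1,2,3}->{2,3} => REVISION
Constraint 3 (Z < Y) on D(Z)={1,3,4} D(Y)={2,3}: Z {1,3,4}->{1} => REVISION
Constraint 4 (Y + Z = U) on D(Y)={2,3} D(Z)={1} D(U)={1,2}: Y {2,3}->{}; Z {1}->{}; U {1,2}->{} => REVISION
Total revisions = 3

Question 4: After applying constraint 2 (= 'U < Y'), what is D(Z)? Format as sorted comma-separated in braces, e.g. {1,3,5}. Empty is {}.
Answer: {1,3,4}

Derivation:
Constraint 1 (Y != Z) on D(Y)={1,2,3} D(Z)={1,3,4}: no change
Constraint 2 (U < Y) on D(U)={1,2,3,5} D(Y)={1,2,3}: U {1,2,3,5}->{1,2}; Y {1,2,3}->{2,3}
So after constraint 2: D(Z) = {1,3,4}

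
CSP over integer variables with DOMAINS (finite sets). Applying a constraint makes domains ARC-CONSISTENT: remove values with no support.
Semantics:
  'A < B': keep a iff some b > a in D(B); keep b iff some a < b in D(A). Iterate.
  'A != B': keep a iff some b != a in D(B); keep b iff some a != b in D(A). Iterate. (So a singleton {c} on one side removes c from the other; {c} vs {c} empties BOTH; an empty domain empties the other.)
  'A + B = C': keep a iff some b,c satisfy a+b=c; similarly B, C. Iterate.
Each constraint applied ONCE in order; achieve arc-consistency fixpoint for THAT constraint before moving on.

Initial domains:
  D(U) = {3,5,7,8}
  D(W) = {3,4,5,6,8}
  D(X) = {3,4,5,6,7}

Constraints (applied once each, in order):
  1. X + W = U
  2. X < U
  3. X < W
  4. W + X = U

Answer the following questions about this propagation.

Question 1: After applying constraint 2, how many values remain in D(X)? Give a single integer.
Answer: 3

Derivation:
Constraint 1 (X + W = U) on D(X)={3,4,5,6,7} D(W)={3,4,5,6,8} D(U)={3,5,7,8}: X {3,4,5,6,7}->{3,4,5}; W {3,4,5,6,8}->{3,4,5}; U {3,5,7,8}->{7,8}
Constraint 2 (X < U) on D(X)={3,4,5} D(U)={7,8}: no change
So after constraint 2: D(X)={3,4,5}, size = 3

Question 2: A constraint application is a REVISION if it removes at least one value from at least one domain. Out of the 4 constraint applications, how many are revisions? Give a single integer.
Constraint 1 (X + W = U) on D(X)={3,4,5,6,7} D(W)={3,4,5,6,8} D(U)={3,5,7,8}: X {3,4,5,6,7}->{3,4,5}; W {3,4,5,6,8}->{3,4,5}; U {3,5,7,8}->{7,8} => REVISION
Constraint 2 (X < U) on D(X)={3,4,5} D(U)={7,8}: no change => not a revision
Constraint 3 (X < W) on D(X)={3,4,5} D(W)={3,4,5}: X {3,4,5}->{3,4}; W {3,4,5}->{4,5} => REVISION
Constraint 4 (W + X = U) on D(W)={4,5} D(X)={3,4} D(U)={7,8}: no change => not a revision
Total revisions = 2

Answer: 2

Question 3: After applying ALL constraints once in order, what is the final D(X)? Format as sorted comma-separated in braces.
Constraint 1 (X + W = U) on D(X)={3,4,5,6,7} D(W)={3,4,5,6,8} D(U)={3,5,7,8}: X {3,4,5,6,7}->{3,4,5}; W {3,4,5,6,8}->{3,4,5}; U {3,5,7,8}->{7,8}
Constraint 2 (X < U) on D(X)={3,4,5} D(U)={7,8}: no change
Constraint 3 (X < W) on D(X)={3,4,5} D(W)={3,4,5}: X {3,4,5}->{3,4}; W {3,4,5}->{4,5}
Constraint 4 (W + X = U) on D(W)={4,5} D(X)={3,4} D(U)={7,8}: no change
So after all 4 constraints: D(X) = {3,4}

Answer: {3,4}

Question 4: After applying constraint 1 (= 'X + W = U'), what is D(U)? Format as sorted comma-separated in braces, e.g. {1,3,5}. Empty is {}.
Answer: {7,8}

Derivation:
Constraint 1 (X + W = U) on D(X)={3,4,5,6,7} D(W)={3,4,5,6,8} D(U)={3,5,7,8}: X {3,4,5,6,7}->{3,4,5}; W {3,4,5,6,8}->{3,4,5}; U {3,5,7,8}->{7,8}
So after constraint 1: D(U) = {7,8}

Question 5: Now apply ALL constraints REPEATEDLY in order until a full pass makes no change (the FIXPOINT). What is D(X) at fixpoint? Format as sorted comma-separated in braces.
pass 0 (initial): D(X)={3,4,5,6,7}
pass 1: U {3,5,7,8}->{7,8}; W {3,4,5,6,8}->{4,5}; X {3,4,5,6,7}->{3,4}
pass 2: no change
Fixpoint after 2 passes: D(X) = {3,4}

Answer: {3,4}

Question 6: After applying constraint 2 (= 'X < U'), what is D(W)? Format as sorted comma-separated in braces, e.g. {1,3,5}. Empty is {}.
Answer: {3,4,5}

Derivation:
Constraint 1 (X + W = U) on D(X)={3,4,5,6,7} D(W)={3,4,5,6,8} D(U)={3,5,7,8}: X {3,4,5,6,7}->{3,4,5}; W {3,4,5,6,8}->{3,4,5}; U {3,5,7,8}->{7,8}
Constraint 2 (X < U) on D(X)={3,4,5} D(U)={7,8}: no change
So after constraint 2: D(W) = {3,4,5}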